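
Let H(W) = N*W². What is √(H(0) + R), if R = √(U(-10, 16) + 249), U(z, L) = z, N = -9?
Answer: 239^(¼) ≈ 3.9319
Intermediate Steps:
R = √239 (R = √(-10 + 249) = √239 ≈ 15.460)
H(W) = -9*W²
√(H(0) + R) = √(-9*0² + √239) = √(-9*0 + √239) = √(0 + √239) = √(√239) = 239^(¼)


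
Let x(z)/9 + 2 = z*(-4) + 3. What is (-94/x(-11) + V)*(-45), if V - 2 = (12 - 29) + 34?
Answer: -7601/9 ≈ -844.56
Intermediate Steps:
V = 19 (V = 2 + ((12 - 29) + 34) = 2 + (-17 + 34) = 2 + 17 = 19)
x(z) = 9 - 36*z (x(z) = -18 + 9*(z*(-4) + 3) = -18 + 9*(-4*z + 3) = -18 + 9*(3 - 4*z) = -18 + (27 - 36*z) = 9 - 36*z)
(-94/x(-11) + V)*(-45) = (-94/(9 - 36*(-11)) + 19)*(-45) = (-94/(9 + 396) + 19)*(-45) = (-94/405 + 19)*(-45) = (7601/405)*(-45) = -7601/9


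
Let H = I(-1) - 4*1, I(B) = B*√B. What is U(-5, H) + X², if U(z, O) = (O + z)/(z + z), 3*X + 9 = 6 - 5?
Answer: 721/90 + I/10 ≈ 8.0111 + 0.1*I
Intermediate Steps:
I(B) = B^(3/2)
H = -4 - I (H = (-1)^(3/2) - 4*1 = -I - 4 = -4 - I ≈ -4.0 - 1.0*I)
X = -8/3 (X = -3 + (6 - 5)/3 = -3 + (⅓)*1 = -3 + ⅓ = -8/3 ≈ -2.6667)
U(z, O) = (O + z)/(2*z) (U(z, O) = (O + z)/((2*z)) = (O + z)*(1/(2*z)) = (O + z)/(2*z))
U(-5, H) + X² = (½)*((-4 - I) - 5)/(-5) + (-8/3)² = (½)*(-⅕)*(-9 - I) + 64/9 = (9/10 + I/10) + 64/9 = 721/90 + I/10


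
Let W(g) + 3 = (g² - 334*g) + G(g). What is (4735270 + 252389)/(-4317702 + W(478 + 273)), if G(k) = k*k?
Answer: -4987659/3440537 ≈ -1.4497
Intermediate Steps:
G(k) = k²
W(g) = -3 - 334*g + 2*g² (W(g) = -3 + ((g² - 334*g) + g²) = -3 + (-334*g + 2*g²) = -3 - 334*g + 2*g²)
(4735270 + 252389)/(-4317702 + W(478 + 273)) = (4735270 + 252389)/(-4317702 + (-3 - 334*(478 + 273) + 2*(478 + 273)²)) = 4987659/(-4317702 + (-3 - 334*751 + 2*751²)) = 4987659/(-4317702 + (-3 - 250834 + 2*564001)) = 4987659/(-4317702 + (-3 - 250834 + 1128002)) = 4987659/(-4317702 + 877165) = 4987659/(-3440537) = 4987659*(-1/3440537) = -4987659/3440537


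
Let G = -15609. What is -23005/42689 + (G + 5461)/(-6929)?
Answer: 273806327/295792081 ≈ 0.92567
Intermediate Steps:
-23005/42689 + (G + 5461)/(-6929) = -23005/42689 + (-15609 + 5461)/(-6929) = -23005*1/42689 - 10148*(-1/6929) = -23005/42689 + 10148/6929 = 273806327/295792081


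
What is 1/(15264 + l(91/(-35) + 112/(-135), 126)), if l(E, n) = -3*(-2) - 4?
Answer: 1/15266 ≈ 6.5505e-5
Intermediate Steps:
l(E, n) = 2 (l(E, n) = 6 - 4 = 2)
1/(15264 + l(91/(-35) + 112/(-135), 126)) = 1/(15264 + 2) = 1/15266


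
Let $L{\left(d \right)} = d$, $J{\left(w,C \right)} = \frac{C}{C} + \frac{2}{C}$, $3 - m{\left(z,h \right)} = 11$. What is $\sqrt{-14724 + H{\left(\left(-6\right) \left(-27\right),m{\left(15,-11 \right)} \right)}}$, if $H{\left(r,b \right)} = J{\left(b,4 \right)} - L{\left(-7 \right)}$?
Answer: $\frac{i \sqrt{58862}}{2} \approx 121.31 i$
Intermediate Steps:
$m{\left(z,h \right)} = -8$ ($m{\left(z,h \right)} = 3 - 11 = -8$)
$J{\left(w,C \right)} = 1 + \frac{2}{C}$
$H{\left(r,b \right)} = \frac{17}{2}$ ($H{\left(r,b \right)} = \frac{2 + 4}{4} - -7 = \frac{1}{4} \cdot 6 + 7 = \frac{3}{2} + 7 = \frac{17}{2}$)
$\sqrt{-14724 + H{\left(\left(-6\right) \left(-27\right),m{\left(15,-11 \right)} \right)}} = \sqrt{-14724 + \frac{17}{2}} = \sqrt{- \frac{29431}{2}} = \frac{i \sqrt{58862}}{2}$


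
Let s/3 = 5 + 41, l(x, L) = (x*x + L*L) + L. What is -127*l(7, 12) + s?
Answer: -25897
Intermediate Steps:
l(x, L) = L + L² + x² (l(x, L) = (x² + L²) + L = (L² + x²) + L = L + L² + x²)
s = 138 (s = 3*(5 + 41) = 3*46 = 138)
-127*l(7, 12) + s = -127*(12 + 12² + 7²) + 138 = -127*(12 + 144 + 49) + 138 = -127*205 + 138 = -26035 + 138 = -25897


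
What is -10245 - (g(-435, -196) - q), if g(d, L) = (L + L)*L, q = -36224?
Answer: -123301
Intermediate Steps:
g(d, L) = 2*L² (g(d, L) = (2*L)*L = 2*L²)
-10245 - (g(-435, -196) - q) = -10245 - (2*(-196)² - 1*(-36224)) = -10245 - (2*38416 + 36224) = -10245 - (76832 + 36224) = -10245 - 1*113056 = -10245 - 113056 = -123301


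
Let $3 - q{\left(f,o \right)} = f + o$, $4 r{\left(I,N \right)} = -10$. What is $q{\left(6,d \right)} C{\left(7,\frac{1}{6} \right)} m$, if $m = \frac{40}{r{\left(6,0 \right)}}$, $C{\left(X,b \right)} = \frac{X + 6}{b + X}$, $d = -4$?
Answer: $- \frac{1248}{43} \approx -29.023$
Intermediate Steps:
$r{\left(I,N \right)} = - \frac{5}{2}$ ($r{\left(I,N \right)} = \frac{1}{4} \left(-10\right) = - \frac{5}{2}$)
$C{\left(X,b \right)} = \frac{6 + X}{X + b}$
$q{\left(f,o \right)} = 3 - f - o$ ($q{\left(f,o \right)} = 3 - \left(f + o\right) = 3 - f - o$)
$m = -16$ ($m = \frac{40}{- \frac{5}{2}} = 40 \left(- \frac{2}{5}\right) = -16$)
$q{\left(6,d \right)} C{\left(7,\frac{1}{6} \right)} m = \left(3 - 6 - -4\right) \frac{6 + 7}{7 + \frac{1}{6}} \left(-16\right) = \left(3 - 6 + 4\right) \frac{1}{7 + \frac{1}{6}} \cdot 13 \left(-16\right) = 1 \frac{1}{\frac{43}{6}} \cdot 13 \left(-16\right) = 1 \cdot \frac{6}{43} \cdot 13 \left(-16\right) = 1 \cdot \frac{78}{43} \left(-16\right) = \frac{78}{43} \left(-16\right) = - \frac{1248}{43}$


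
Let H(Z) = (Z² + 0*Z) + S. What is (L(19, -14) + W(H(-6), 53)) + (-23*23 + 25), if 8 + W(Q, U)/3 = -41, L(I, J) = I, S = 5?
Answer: -632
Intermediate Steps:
H(Z) = 5 + Z² (H(Z) = (Z² + 0*Z) + 5 = (Z² + 0) + 5 = Z² + 5 = 5 + Z²)
W(Q, U) = -147 (W(Q, U) = -24 + 3*(-41) = -24 - 123 = -147)
(L(19, -14) + W(H(-6), 53)) + (-23*23 + 25) = (19 - 147) + (-23*23 + 25) = -128 + (-529 + 25) = -128 - 504 = -632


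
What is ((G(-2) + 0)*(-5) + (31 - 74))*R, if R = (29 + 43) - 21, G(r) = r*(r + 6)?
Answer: -153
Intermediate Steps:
G(r) = r*(6 + r)
R = 51 (R = 72 - 21 = 51)
((G(-2) + 0)*(-5) + (31 - 74))*R = ((-2*(6 - 2) + 0)*(-5) + (31 - 74))*51 = ((-2*4 + 0)*(-5) - 43)*51 = ((-8 + 0)*(-5) - 43)*51 = (-8*(-5) - 43)*51 = (40 - 43)*51 = -3*51 = -153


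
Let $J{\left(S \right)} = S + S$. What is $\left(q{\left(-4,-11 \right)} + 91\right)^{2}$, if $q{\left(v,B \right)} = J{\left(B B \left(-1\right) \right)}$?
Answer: $22801$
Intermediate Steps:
$J{\left(S \right)} = 2 S$
$q{\left(v,B \right)} = - 2 B^{2}$ ($q{\left(v,B \right)} = 2 B B \left(-1\right) = 2 B^{2} \left(-1\right) = 2 \left(- B^{2}\right) = - 2 B^{2}$)
$\left(q{\left(-4,-11 \right)} + 91\right)^{2} = \left(- 2 \left(-11\right)^{2} + 91\right)^{2} = \left(\left(-2\right) 121 + 91\right)^{2} = \left(-242 + 91\right)^{2} = \left(-151\right)^{2} = 22801$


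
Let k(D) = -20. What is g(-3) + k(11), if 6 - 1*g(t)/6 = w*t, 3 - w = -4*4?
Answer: 358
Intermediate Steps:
w = 19 (w = 3 - (-4)*4 = 3 - 1*(-16) = 3 + 16 = 19)
g(t) = 36 - 114*t
g(-3) + k(11) = (36 - 114*(-3)) - 20 = (36 + 342) - 20 = 378 - 20 = 358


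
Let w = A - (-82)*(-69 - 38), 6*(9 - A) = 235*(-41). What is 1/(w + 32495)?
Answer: 6/152015 ≈ 3.9470e-5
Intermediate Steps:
A = 9689/6 (A = 9 - 235*(-41)/6 = 9 - ⅙*(-9635) = 9 + 9635/6 = 9689/6 ≈ 1614.8)
w = -42955/6 (w = 9689/6 - (-82)*(-69 - 38) = 9689/6 - (-82)*(-107) = 9689/6 - 1*8774 = 9689/6 - 8774 = -42955/6 ≈ -7159.2)
1/(w + 32495) = 1/(-42955/6 + 32495) = 1/(152015/6) = 6/152015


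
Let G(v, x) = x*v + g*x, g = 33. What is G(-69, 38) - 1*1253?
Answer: -2621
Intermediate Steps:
G(v, x) = 33*x + v*x (G(v, x) = x*v + 33*x = v*x + 33*x = 33*x + v*x)
G(-69, 38) - 1*1253 = 38*(33 - 69) - 1*1253 = 38*(-36) - 1253 = -1368 - 1253 = -2621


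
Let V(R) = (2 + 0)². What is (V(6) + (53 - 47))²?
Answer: 100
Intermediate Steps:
V(R) = 4 (V(R) = 2² = 4)
(V(6) + (53 - 47))² = (4 + (53 - 47))² = (4 + 6)² = 10² = 100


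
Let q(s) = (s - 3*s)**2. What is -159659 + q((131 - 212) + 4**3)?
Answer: -158503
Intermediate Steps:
q(s) = 4*s**2 (q(s) = (-2*s)**2 = 4*s**2)
-159659 + q((131 - 212) + 4**3) = -159659 + 4*((131 - 212) + 4**3)**2 = -159659 + 4*(-81 + 64)**2 = -159659 + 4*(-17)**2 = -159659 + 4*289 = -159659 + 1156 = -158503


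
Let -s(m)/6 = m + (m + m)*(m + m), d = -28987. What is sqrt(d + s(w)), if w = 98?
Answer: I*sqrt(260071) ≈ 509.97*I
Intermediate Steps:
s(m) = -24*m**2 - 6*m (s(m) = -6*(m + (m + m)*(m + m)) = -6*(m + (2*m)*(2*m)) = -6*(m + 4*m**2) = -24*m**2 - 6*m)
sqrt(d + s(w)) = sqrt(-28987 - 6*98*(1 + 4*98)) = sqrt(-28987 - 6*98*(1 + 392)) = sqrt(-28987 - 6*98*393) = sqrt(-28987 - 231084) = sqrt(-260071) = I*sqrt(260071)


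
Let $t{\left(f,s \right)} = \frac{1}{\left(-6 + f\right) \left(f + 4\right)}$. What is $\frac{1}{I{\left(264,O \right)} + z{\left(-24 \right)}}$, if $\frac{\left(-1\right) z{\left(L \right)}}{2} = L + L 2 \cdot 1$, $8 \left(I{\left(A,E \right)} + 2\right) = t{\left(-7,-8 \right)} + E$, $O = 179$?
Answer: $\frac{156}{25643} \approx 0.0060835$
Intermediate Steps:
$t{\left(f,s \right)} = \frac{1}{\left(-6 + f\right) \left(4 + f\right)}$
$I{\left(A,E \right)} = - \frac{623}{312} + \frac{E}{8}$ ($I{\left(A,E \right)} = -2 + \frac{\frac{1}{-24 + \left(-7\right)^{2} - -14} + E}{8} = -2 + \frac{\frac{1}{-24 + 49 + 14} + E}{8} = -2 + \frac{\frac{1}{39} + E}{8} = -2 + \left(\frac{1}{312} + \frac{E}{8}\right) = - \frac{623}{312} + \frac{E}{8}$)
$z{\left(L \right)} = - 6 L$ ($z{\left(L \right)} = - 2 \left(L + L 2 \cdot 1\right) = - 2 \left(L + 2 L 1\right) = - 2 \left(L + 2 L\right) = - 2 \cdot 3 L = - 6 L$)
$\frac{1}{I{\left(264,O \right)} + z{\left(-24 \right)}} = \frac{1}{\left(- \frac{623}{312} + \frac{1}{8} \cdot 179\right) - -144} = \frac{1}{\left(- \frac{623}{312} + \frac{179}{8}\right) + 144} = \frac{1}{\frac{3179}{156} + 144} = \frac{1}{\frac{25643}{156}} = \frac{156}{25643}$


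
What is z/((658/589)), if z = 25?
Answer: 14725/658 ≈ 22.378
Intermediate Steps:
z/((658/589)) = 25/((658/589)) = 25/((658*(1/589))) = 25/(658/589) = 25*(589/658) = 14725/658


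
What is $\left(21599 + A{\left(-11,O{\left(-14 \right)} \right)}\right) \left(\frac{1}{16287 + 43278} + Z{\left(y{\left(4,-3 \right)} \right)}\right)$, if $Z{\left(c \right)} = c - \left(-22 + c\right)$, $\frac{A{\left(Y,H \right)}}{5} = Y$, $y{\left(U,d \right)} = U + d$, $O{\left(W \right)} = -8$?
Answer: $\frac{28231925464}{59565} \approx 4.7397 \cdot 10^{5}$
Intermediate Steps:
$A{\left(Y,H \right)} = 5 Y$
$Z{\left(c \right)} = 22$
$\left(21599 + A{\left(-11,O{\left(-14 \right)} \right)}\right) \left(\frac{1}{16287 + 43278} + Z{\left(y{\left(4,-3 \right)} \right)}\right) = \left(21599 + 5 \left(-11\right)\right) \left(\frac{1}{16287 + 43278} + 22\right) = \left(21599 - 55\right) \left(\frac{1}{59565} + 22\right) = 21544 \left(\frac{1}{59565} + 22\right) = 21544 \cdot \frac{1310431}{59565} = \frac{28231925464}{59565}$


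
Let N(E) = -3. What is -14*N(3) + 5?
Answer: 47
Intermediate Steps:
-14*N(3) + 5 = -14*(-3) + 5 = 42 + 5 = 47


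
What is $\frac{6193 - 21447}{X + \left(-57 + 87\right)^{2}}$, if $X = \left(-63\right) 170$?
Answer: $\frac{7627}{4905} \approx 1.5549$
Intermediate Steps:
$X = -10710$
$\frac{6193 - 21447}{X + \left(-57 + 87\right)^{2}} = \frac{6193 - 21447}{-10710 + \left(-57 + 87\right)^{2}} = - \frac{15254}{-10710 + 30^{2}} = - \frac{15254}{-10710 + 900} = - \frac{15254}{-9810} = \left(-15254\right) \left(- \frac{1}{9810}\right) = \frac{7627}{4905}$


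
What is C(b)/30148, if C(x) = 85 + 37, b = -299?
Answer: 61/15074 ≈ 0.0040467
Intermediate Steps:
C(x) = 122
C(b)/30148 = 122/30148 = 122*(1/30148) = 61/15074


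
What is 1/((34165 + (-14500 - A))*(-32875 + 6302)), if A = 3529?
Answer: -1/428781928 ≈ -2.3322e-9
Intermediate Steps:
1/((34165 + (-14500 - A))*(-32875 + 6302)) = 1/((34165 + (-14500 - 1*3529))*(-32875 + 6302)) = 1/((34165 + (-14500 - 3529))*(-26573)) = 1/((34165 - 18029)*(-26573)) = 1/(16136*(-26573)) = 1/(-428781928) = -1/428781928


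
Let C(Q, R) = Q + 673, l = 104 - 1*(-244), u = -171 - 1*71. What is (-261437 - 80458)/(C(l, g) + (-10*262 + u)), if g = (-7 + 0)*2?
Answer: 341895/1841 ≈ 185.71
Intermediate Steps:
u = -242 (u = -171 - 71 = -242)
g = -14 (g = -7*2 = -14)
l = 348 (l = 104 + 244 = 348)
C(Q, R) = 673 + Q
(-261437 - 80458)/(C(l, g) + (-10*262 + u)) = (-261437 - 80458)/((673 + 348) + (-10*262 - 242)) = -341895/(1021 + (-2620 - 242)) = -341895/(1021 - 2862) = -341895/(-1841) = -341895*(-1/1841) = 341895/1841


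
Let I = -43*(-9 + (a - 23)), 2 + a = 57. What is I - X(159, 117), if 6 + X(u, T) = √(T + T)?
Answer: -983 - 3*√26 ≈ -998.30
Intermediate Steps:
a = 55 (a = -2 + 57 = 55)
I = -989 (I = -43*(-9 + (55 - 23)) = -43*(-9 + 32) = -43*23 = -989)
X(u, T) = -6 + √2*√T (X(u, T) = -6 + √(T + T) = -6 + √(2*T) = -6 + √2*√T)
I - X(159, 117) = -989 - (-6 + √2*√117) = -989 - (-6 + √2*(3*√13)) = -989 - (-6 + 3*√26) = -989 + (6 - 3*√26) = -983 - 3*√26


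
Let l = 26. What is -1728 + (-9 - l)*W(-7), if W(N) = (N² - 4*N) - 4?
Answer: -4283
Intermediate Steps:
W(N) = -4 + N² - 4*N
-1728 + (-9 - l)*W(-7) = -1728 + (-9 - 1*26)*(-4 + (-7)² - 4*(-7)) = -1728 + (-9 - 26)*(-4 + 49 + 28) = -1728 - 35*73 = -1728 - 2555 = -4283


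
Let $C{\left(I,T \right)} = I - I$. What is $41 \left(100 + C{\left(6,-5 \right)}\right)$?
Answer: $4100$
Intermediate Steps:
$C{\left(I,T \right)} = 0$
$41 \left(100 + C{\left(6,-5 \right)}\right) = 41 \left(100 + 0\right) = 41 \cdot 100 = 4100$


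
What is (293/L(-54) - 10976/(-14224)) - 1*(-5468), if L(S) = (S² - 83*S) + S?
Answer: 5100694907/932688 ≈ 5468.8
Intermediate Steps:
L(S) = S² - 82*S
(293/L(-54) - 10976/(-14224)) - 1*(-5468) = (293/((-54*(-82 - 54))) - 10976/(-14224)) - 1*(-5468) = (293/((-54*(-136))) - 10976*(-1/14224)) + 5468 = (293/7344 + 98/127) + 5468 = 756923/932688 + 5468 = 5100694907/932688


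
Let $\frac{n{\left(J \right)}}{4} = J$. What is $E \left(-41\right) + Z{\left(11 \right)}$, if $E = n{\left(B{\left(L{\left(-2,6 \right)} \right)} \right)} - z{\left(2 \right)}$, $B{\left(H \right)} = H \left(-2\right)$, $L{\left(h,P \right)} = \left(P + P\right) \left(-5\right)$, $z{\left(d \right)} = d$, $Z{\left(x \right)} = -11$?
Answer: $-19609$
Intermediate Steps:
$L{\left(h,P \right)} = - 10 P$ ($L{\left(h,P \right)} = 2 P \left(-5\right) = - 10 P$)
$B{\left(H \right)} = - 2 H$
$n{\left(J \right)} = 4 J$
$E = 478$ ($E = 4 \left(- 2 \left(\left(-10\right) 6\right)\right) - 2 = 4 \left(\left(-2\right) \left(-60\right)\right) - 2 = 4 \cdot 120 - 2 = 480 - 2 = 478$)
$E \left(-41\right) + Z{\left(11 \right)} = 478 \left(-41\right) - 11 = -19598 - 11 = -19609$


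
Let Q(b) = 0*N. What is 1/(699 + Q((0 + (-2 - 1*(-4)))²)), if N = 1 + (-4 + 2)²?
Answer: 1/699 ≈ 0.0014306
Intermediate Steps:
N = 5 (N = 1 + (-2)² = 1 + 4 = 5)
Q(b) = 0 (Q(b) = 0*5 = 0)
1/(699 + Q((0 + (-2 - 1*(-4)))²)) = 1/(699 + 0) = 1/699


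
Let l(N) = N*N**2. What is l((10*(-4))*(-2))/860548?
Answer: 128000/215137 ≈ 0.59497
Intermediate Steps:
l(N) = N**3
l((10*(-4))*(-2))/860548 = ((10*(-4))*(-2))**3/860548 = (-40*(-2))**3*(1/860548) = 80**3*(1/860548) = 512000*(1/860548) = 128000/215137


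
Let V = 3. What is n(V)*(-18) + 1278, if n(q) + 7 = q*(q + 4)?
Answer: 1026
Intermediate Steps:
n(q) = -7 + q*(4 + q) (n(q) = -7 + q*(q + 4) = -7 + q*(4 + q))
n(V)*(-18) + 1278 = (-7 + 3² + 4*3)*(-18) + 1278 = (-7 + 9 + 12)*(-18) + 1278 = 14*(-18) + 1278 = -252 + 1278 = 1026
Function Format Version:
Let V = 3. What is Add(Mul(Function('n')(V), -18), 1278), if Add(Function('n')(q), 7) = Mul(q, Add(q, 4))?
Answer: 1026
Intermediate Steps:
Function('n')(q) = Add(-7, Mul(q, Add(4, q))) (Function('n')(q) = Add(-7, Mul(q, Add(q, 4))) = Add(-7, Mul(q, Add(4, q))))
Add(Mul(Function('n')(V), -18), 1278) = Add(Mul(Add(-7, Pow(3, 2), Mul(4, 3)), -18), 1278) = Add(Mul(Add(-7, 9, 12), -18), 1278) = Add(Mul(14, -18), 1278) = Add(-252, 1278) = 1026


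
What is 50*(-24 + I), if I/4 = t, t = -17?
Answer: -4600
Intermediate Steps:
I = -68 (I = 4*(-17) = -68)
50*(-24 + I) = 50*(-24 - 68) = 50*(-92) = -4600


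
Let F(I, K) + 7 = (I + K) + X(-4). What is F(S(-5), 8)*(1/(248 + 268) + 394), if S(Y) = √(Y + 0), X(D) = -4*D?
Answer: 3456185/516 + 203305*I*√5/516 ≈ 6698.0 + 881.01*I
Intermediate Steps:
S(Y) = √Y
F(I, K) = 9 + I + K (F(I, K) = -7 + ((I + K) - 4*(-4)) = -7 + ((I + K) + 16) = -7 + (16 + I + K) = 9 + I + K)
F(S(-5), 8)*(1/(248 + 268) + 394) = (9 + √(-5) + 8)*(1/(248 + 268) + 394) = (9 + I*√5 + 8)*(1/516 + 394) = (17 + I*√5)*(1/516 + 394) = (17 + I*√5)*(203305/516) = 3456185/516 + 203305*I*√5/516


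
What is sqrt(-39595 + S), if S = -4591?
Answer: I*sqrt(44186) ≈ 210.2*I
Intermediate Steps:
sqrt(-39595 + S) = sqrt(-39595 - 4591) = sqrt(-44186) = I*sqrt(44186)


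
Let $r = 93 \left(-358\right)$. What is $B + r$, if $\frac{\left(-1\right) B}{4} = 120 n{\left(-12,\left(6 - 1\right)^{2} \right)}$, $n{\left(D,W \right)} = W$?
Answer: $-45294$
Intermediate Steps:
$r = -33294$
$B = -12000$ ($B = - 4 \cdot 120 \left(6 - 1\right)^{2} = - 4 \cdot 120 \cdot 5^{2} = - 4 \cdot 120 \cdot 25 = \left(-4\right) 3000 = -12000$)
$B + r = -12000 - 33294 = -45294$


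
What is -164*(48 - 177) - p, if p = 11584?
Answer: 9572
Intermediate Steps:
-164*(48 - 177) - p = -164*(48 - 177) - 1*11584 = -164*(-129) - 11584 = 21156 - 11584 = 9572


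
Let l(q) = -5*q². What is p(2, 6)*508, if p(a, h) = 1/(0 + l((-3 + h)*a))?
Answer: -127/45 ≈ -2.8222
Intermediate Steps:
p(a, h) = -1/(5*a²*(-3 + h)²) (p(a, h) = 1/(0 - 5*a²*(-3 + h)²) = 1/(-5*a²*(-3 + h)²) = -1/(5*a²*(-3 + h)²))
p(2, 6)*508 = -⅕/(2²*(-3 + 6)²)*508 = -⅕*¼/3²*508 = -⅕*¼*⅑*508 = -1/180*508 = -127/45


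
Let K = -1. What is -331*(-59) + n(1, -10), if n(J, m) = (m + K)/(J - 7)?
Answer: 117185/6 ≈ 19531.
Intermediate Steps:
n(J, m) = (-1 + m)/(-7 + J) (n(J, m) = (m - 1)/(J - 7) = (-1 + m)/(-7 + J))
-331*(-59) + n(1, -10) = -331*(-59) + (-1 - 10)/(-7 + 1) = 19529 - 11/(-6) = 19529 - 1/6*(-11) = 19529 + 11/6 = 117185/6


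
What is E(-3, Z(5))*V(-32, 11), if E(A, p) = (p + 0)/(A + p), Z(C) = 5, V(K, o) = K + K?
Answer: -160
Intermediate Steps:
V(K, o) = 2*K
E(A, p) = p/(A + p)
E(-3, Z(5))*V(-32, 11) = (5/(-3 + 5))*(2*(-32)) = (5/2)*(-64) = -160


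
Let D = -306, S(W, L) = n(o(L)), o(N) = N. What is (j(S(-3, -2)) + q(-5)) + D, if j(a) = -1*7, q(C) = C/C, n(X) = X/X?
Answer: -312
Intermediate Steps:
n(X) = 1
S(W, L) = 1
q(C) = 1
j(a) = -7
(j(S(-3, -2)) + q(-5)) + D = (-7 + 1) - 306 = -6 - 306 = -312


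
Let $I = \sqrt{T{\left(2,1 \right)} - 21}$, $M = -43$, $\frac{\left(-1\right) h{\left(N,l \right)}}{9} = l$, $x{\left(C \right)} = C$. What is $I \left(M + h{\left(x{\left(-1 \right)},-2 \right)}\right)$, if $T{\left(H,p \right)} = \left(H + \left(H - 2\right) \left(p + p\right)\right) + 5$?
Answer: $- 25 i \sqrt{14} \approx - 93.541 i$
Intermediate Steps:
$h{\left(N,l \right)} = - 9 l$
$T{\left(H,p \right)} = 5 + H + 2 p \left(-2 + H\right)$ ($T{\left(H,p \right)} = \left(H + \left(-2 + H\right) 2 p\right) + 5 = \left(H + 2 p \left(-2 + H\right)\right) + 5 = 5 + H + 2 p \left(-2 + H\right)$)
$I = i \sqrt{14}$ ($I = \sqrt{\left(5 + 2 - 4 + 2 \cdot 2 \cdot 1\right) - 21} = \sqrt{\left(5 + 2 - 4 + 4\right) - 21} = \sqrt{7 - 21} = \sqrt{-14} = i \sqrt{14} \approx 3.7417 i$)
$I \left(M + h{\left(x{\left(-1 \right)},-2 \right)}\right) = i \sqrt{14} \left(-43 - -18\right) = i \sqrt{14} \left(-43 + 18\right) = i \sqrt{14} \left(-25\right) = - 25 i \sqrt{14}$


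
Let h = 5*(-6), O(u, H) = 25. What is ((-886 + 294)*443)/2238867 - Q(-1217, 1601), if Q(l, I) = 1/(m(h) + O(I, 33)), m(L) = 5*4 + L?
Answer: -2057569/11194335 ≈ -0.18380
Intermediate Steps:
h = -30
m(L) = 20 + L
Q(l, I) = 1/15 (Q(l, I) = 1/((20 - 30) + 25) = 1/(-10 + 25) = 1/15)
((-886 + 294)*443)/2238867 - Q(-1217, 1601) = ((-886 + 294)*443)/2238867 - 1*1/15 = -592*443*(1/2238867) - 1/15 = -262256*1/2238867 - 1/15 = -262256/2238867 - 1/15 = -2057569/11194335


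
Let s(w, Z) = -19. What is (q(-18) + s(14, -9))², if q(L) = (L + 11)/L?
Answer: 112225/324 ≈ 346.37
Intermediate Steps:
q(L) = (11 + L)/L
(q(-18) + s(14, -9))² = ((11 - 18)/(-18) - 19)² = (-1/18*(-7) - 19)² = (7/18 - 19)² = (-335/18)² = 112225/324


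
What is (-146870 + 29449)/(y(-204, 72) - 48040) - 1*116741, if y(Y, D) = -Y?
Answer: -5584305055/47836 ≈ -1.1674e+5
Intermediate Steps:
(-146870 + 29449)/(y(-204, 72) - 48040) - 1*116741 = (-146870 + 29449)/(-1*(-204) - 48040) - 1*116741 = -117421/(204 - 48040) - 116741 = -117421/(-47836) - 116741 = -117421*(-1/47836) - 116741 = 117421/47836 - 116741 = -5584305055/47836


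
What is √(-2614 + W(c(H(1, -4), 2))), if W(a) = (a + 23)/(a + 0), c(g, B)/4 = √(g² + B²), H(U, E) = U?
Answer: √(-261300 + 115*√5)/10 ≈ 51.092*I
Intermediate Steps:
c(g, B) = 4*√(B² + g²) (c(g, B) = 4*√(g² + B²) = 4*√(B² + g²))
W(a) = (23 + a)/a
√(-2614 + W(c(H(1, -4), 2))) = √(-2614 + (23 + 4*√(2² + 1²))/((4*√(2² + 1²)))) = √(-2614 + (23 + 4*√(4 + 1))/((4*√(4 + 1)))) = √(-2614 + (23 + 4*√5)/((4*√5))) = √(-2614 + (√5/20)*(23 + 4*√5)) = √(-2614 + √5*(23 + 4*√5)/20)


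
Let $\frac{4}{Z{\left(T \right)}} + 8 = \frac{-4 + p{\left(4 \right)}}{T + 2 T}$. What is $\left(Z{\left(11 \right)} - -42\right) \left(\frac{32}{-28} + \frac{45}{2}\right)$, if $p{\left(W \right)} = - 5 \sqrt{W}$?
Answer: $\frac{862914}{973} \approx 886.86$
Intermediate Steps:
$Z{\left(T \right)} = \frac{4}{-8 - \frac{14}{3 T}}$ ($Z{\left(T \right)} = \frac{4}{-8 + \frac{-4 - 5 \sqrt{4}}{T + 2 T}} = \frac{4}{-8 + \frac{-4 - 10}{3 T}} = \frac{4}{-8 + \left(-4 - 10\right) \frac{1}{3 T}} = \frac{4}{-8 - 14 \frac{1}{3 T}} = \frac{4}{-8 - \frac{14}{3 T}}$)
$\left(Z{\left(11 \right)} - -42\right) \left(\frac{32}{-28} + \frac{45}{2}\right) = \left(\left(-6\right) 11 \frac{1}{7 + 12 \cdot 11} - -42\right) \left(\frac{32}{-28} + \frac{45}{2}\right) = \left(\left(-6\right) 11 \frac{1}{7 + 132} + 42\right) \left(32 \left(- \frac{1}{28}\right) + 45 \cdot \frac{1}{2}\right) = \left(\left(-6\right) 11 \cdot \frac{1}{139} + 42\right) \left(- \frac{8}{7} + \frac{45}{2}\right) = \left(\left(-6\right) 11 \cdot \frac{1}{139} + 42\right) \frac{299}{14} = \left(- \frac{66}{139} + 42\right) \frac{299}{14} = \frac{5772}{139} \cdot \frac{299}{14} = \frac{862914}{973}$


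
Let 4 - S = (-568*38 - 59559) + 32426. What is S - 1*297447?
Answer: -248726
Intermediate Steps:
S = 48721 (S = 4 - ((-568*38 - 59559) + 32426) = 4 - ((-21584 - 59559) + 32426) = 4 - (-81143 + 32426) = 4 - 1*(-48717) = 4 + 48717 = 48721)
S - 1*297447 = 48721 - 1*297447 = 48721 - 297447 = -248726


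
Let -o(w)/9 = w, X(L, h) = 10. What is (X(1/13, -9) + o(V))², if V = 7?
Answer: 2809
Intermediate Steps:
o(w) = -9*w
(X(1/13, -9) + o(V))² = (10 - 9*7)² = (10 - 63)² = (-53)² = 2809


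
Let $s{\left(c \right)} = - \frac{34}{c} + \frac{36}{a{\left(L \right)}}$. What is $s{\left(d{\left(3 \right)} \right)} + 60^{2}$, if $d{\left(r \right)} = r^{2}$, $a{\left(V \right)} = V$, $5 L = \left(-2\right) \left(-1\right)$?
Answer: $\frac{33176}{9} \approx 3686.2$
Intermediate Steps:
$L = \frac{2}{5}$ ($L = \frac{\left(-2\right) \left(-1\right)}{5} = \frac{1}{5} \cdot 2 = \frac{2}{5} \approx 0.4$)
$s{\left(c \right)} = 90 - \frac{34}{c}$ ($s{\left(c \right)} = - \frac{34}{c} + \frac{36}{\frac{2}{5}} = - \frac{34}{c} + 36 \cdot \frac{5}{2} = - \frac{34}{c} + 90 = 90 - \frac{34}{c}$)
$s{\left(d{\left(3 \right)} \right)} + 60^{2} = \left(90 - \frac{34}{3^{2}}\right) + 60^{2} = \left(90 - \frac{34}{9}\right) + 3600 = \frac{776}{9} + 3600 = \frac{33176}{9}$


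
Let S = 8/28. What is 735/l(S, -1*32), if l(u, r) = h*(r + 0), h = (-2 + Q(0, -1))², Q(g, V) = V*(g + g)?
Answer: -735/128 ≈ -5.7422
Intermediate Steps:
Q(g, V) = 2*V*g (Q(g, V) = V*(2*g) = 2*V*g)
h = 4 (h = (-2 + 2*(-1)*0)² = (-2 + 0)² = (-2)² = 4)
S = 2/7 (S = 8*(1/28) = 2/7 ≈ 0.28571)
l(u, r) = 4*r (l(u, r) = 4*(r + 0) = 4*r)
735/l(S, -1*32) = 735/((4*(-1*32))) = 735/((4*(-32))) = 735/(-128) = 735*(-1/128) = -735/128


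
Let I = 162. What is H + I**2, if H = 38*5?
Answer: 26434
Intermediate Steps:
H = 190
H + I**2 = 190 + 162**2 = 190 + 26244 = 26434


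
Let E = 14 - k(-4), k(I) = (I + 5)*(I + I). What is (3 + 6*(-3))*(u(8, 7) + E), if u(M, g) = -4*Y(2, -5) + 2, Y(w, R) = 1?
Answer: -300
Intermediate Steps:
k(I) = 2*I*(5 + I) (k(I) = (5 + I)*(2*I) = 2*I*(5 + I))
u(M, g) = -2 (u(M, g) = -4*1 + 2 = -4 + 2 = -2)
E = 22 (E = 14 - 2*(-4)*(5 - 4) = 14 - 2*(-4) = 14 - 1*(-8) = 14 + 8 = 22)
(3 + 6*(-3))*(u(8, 7) + E) = (3 + 6*(-3))*(-2 + 22) = (3 - 18)*20 = -15*20 = -300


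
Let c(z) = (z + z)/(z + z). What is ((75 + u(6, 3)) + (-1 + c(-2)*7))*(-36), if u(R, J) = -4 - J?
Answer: -2664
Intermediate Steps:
c(z) = 1 (c(z) = (2*z)/((2*z)) = (2*z)*(1/(2*z)) = 1)
((75 + u(6, 3)) + (-1 + c(-2)*7))*(-36) = ((75 + (-4 - 1*3)) + (-1 + 1*7))*(-36) = ((75 + (-4 - 3)) + (-1 + 7))*(-36) = ((75 - 7) + 6)*(-36) = (68 + 6)*(-36) = 74*(-36) = -2664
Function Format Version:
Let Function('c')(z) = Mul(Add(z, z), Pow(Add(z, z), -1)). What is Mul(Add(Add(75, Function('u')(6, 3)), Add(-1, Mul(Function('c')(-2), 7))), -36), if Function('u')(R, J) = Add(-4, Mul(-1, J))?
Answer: -2664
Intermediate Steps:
Function('c')(z) = 1 (Function('c')(z) = Mul(Mul(2, z), Pow(Mul(2, z), -1)) = Mul(Mul(2, z), Mul(Rational(1, 2), Pow(z, -1))) = 1)
Mul(Add(Add(75, Function('u')(6, 3)), Add(-1, Mul(Function('c')(-2), 7))), -36) = Mul(Add(Add(75, Add(-4, Mul(-1, 3))), Add(-1, Mul(1, 7))), -36) = Mul(Add(Add(75, Add(-4, -3)), Add(-1, 7)), -36) = Mul(Add(Add(75, -7), 6), -36) = Mul(Add(68, 6), -36) = Mul(74, -36) = -2664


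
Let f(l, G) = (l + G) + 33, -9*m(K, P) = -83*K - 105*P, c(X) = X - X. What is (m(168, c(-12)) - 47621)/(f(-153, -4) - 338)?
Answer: 1795/18 ≈ 99.722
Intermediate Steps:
c(X) = 0
m(K, P) = 35*P/3 + 83*K/9 (m(K, P) = -(-83*K - 105*P)/9 = -(-105*P - 83*K)/9 = 35*P/3 + 83*K/9)
f(l, G) = 33 + G + l (f(l, G) = (G + l) + 33 = 33 + G + l)
(m(168, c(-12)) - 47621)/(f(-153, -4) - 338) = (((35/3)*0 + (83/9)*168) - 47621)/((33 - 4 - 153) - 338) = ((0 + 4648/3) - 47621)/(-124 - 338) = (4648/3 - 47621)/(-462) = -138215/3*(-1/462) = 1795/18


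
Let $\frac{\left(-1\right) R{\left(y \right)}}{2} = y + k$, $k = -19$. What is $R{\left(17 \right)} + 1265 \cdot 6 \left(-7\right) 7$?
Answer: $-371906$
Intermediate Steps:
$R{\left(y \right)} = 38 - 2 y$ ($R{\left(y \right)} = - 2 \left(y - 19\right) = - 2 \left(-19 + y\right) = 38 - 2 y$)
$R{\left(17 \right)} + 1265 \cdot 6 \left(-7\right) 7 = \left(38 - 34\right) + 1265 \cdot 6 \left(-7\right) 7 = \left(38 - 34\right) + 1265 \left(\left(-42\right) 7\right) = 4 + 1265 \left(-294\right) = 4 - 371910 = -371906$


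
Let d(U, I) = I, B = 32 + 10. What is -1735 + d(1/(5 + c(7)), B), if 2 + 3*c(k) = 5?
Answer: -1693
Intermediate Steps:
B = 42
c(k) = 1 (c(k) = -2/3 + (1/3)*5 = -2/3 + 5/3 = 1)
-1735 + d(1/(5 + c(7)), B) = -1735 + 42 = -1693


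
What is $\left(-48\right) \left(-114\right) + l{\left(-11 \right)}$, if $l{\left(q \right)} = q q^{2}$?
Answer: $4141$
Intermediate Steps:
$l{\left(q \right)} = q^{3}$
$\left(-48\right) \left(-114\right) + l{\left(-11 \right)} = \left(-48\right) \left(-114\right) + \left(-11\right)^{3} = 5472 - 1331 = 4141$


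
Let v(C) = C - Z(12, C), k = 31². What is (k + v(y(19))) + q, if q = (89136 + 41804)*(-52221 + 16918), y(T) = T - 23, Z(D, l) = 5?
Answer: -4622573868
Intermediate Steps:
y(T) = -23 + T
k = 961
v(C) = -5 + C (v(C) = C - 1*5 = C - 5 = -5 + C)
q = -4622574820 (q = 130940*(-35303) = -4622574820)
(k + v(y(19))) + q = (961 + (-5 + (-23 + 19))) - 4622574820 = (961 + (-5 - 4)) - 4622574820 = (961 - 9) - 4622574820 = 952 - 4622574820 = -4622573868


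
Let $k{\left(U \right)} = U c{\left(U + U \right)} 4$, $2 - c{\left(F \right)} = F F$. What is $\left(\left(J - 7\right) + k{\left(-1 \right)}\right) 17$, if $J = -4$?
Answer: $-51$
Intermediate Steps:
$c{\left(F \right)} = 2 - F^{2}$ ($c{\left(F \right)} = 2 - F F = 2 - F^{2}$)
$k{\left(U \right)} = 4 U \left(2 - 4 U^{2}\right)$ ($k{\left(U \right)} = U \left(2 - \left(U + U\right)^{2}\right) 4 = U \left(2 - \left(2 U\right)^{2}\right) 4 = U \left(2 - 4 U^{2}\right) 4 = 4 U \left(2 - 4 U^{2}\right)$)
$\left(\left(J - 7\right) + k{\left(-1 \right)}\right) 17 = \left(\left(-4 - 7\right) - \left(8 + 16 \left(-1\right)^{3}\right)\right) 17 = \left(-11 - -8\right) 17 = \left(-11 + \left(16 - 8\right)\right) 17 = \left(-11 + 8\right) 17 = \left(-3\right) 17 = -51$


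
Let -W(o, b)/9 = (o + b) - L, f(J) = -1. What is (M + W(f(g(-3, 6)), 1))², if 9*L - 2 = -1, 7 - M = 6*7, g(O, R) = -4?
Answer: 1156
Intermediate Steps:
M = -35 (M = 7 - 6*7 = 7 - 1*42 = 7 - 42 = -35)
L = ⅑ (L = 2/9 + (⅑)*(-1) = 2/9 - ⅑ = ⅑ ≈ 0.11111)
W(o, b) = 1 - 9*b - 9*o (W(o, b) = -9*((o + b) - 1*⅑) = -9*((b + o) - ⅑) = -9*(-⅑ + b + o) = 1 - 9*b - 9*o)
(M + W(f(g(-3, 6)), 1))² = (-35 + (1 - 9*1 - 9*(-1)))² = (-35 + (1 - 9 + 9))² = (-35 + 1)² = (-34)² = 1156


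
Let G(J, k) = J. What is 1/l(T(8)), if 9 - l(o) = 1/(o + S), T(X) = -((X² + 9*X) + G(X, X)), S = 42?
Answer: 102/919 ≈ 0.11099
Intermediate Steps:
T(X) = -X² - 10*X (T(X) = -((X² + 9*X) + X) = -(X² + 10*X) = -X² - 10*X)
l(o) = 9 - 1/(42 + o) (l(o) = 9 - 1/(o + 42) = 9 - 1/(42 + o))
1/l(T(8)) = 1/((377 + 9*(8*(-10 - 1*8)))/(42 + 8*(-10 - 1*8))) = 1/((377 + 9*(8*(-10 - 8)))/(42 + 8*(-10 - 8))) = 1/((377 + 9*(8*(-18)))/(42 + 8*(-18))) = 1/((377 + 9*(-144))/(42 - 144)) = 1/((377 - 1296)/(-102)) = 1/(-1/102*(-919)) = 1/(919/102) = 102/919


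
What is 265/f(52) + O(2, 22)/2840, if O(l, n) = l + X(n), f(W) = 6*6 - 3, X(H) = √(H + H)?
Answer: 376333/46860 + √11/1420 ≈ 8.0333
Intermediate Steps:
X(H) = √2*√H (X(H) = √(2*H) = √2*√H)
f(W) = 33 (f(W) = 36 - 3 = 33)
O(l, n) = l + √2*√n
265/f(52) + O(2, 22)/2840 = 265/33 + (2 + √2*√22)/2840 = 265*(1/33) + (2 + 2*√11)*(1/2840) = 265/33 + (1/1420 + √11/1420) = 376333/46860 + √11/1420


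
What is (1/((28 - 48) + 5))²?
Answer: 1/225 ≈ 0.0044444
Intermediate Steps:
(1/((28 - 48) + 5))² = (1/(-20 + 5))² = (1/(-15))² = (-1/15)² = 1/225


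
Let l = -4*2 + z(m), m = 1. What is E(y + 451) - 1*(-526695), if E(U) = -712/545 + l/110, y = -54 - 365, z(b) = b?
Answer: 6315056623/11990 ≈ 5.2669e+5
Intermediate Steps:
l = -7 (l = -4*2 + 1 = -8 + 1 = -7)
y = -419
E(U) = -16427/11990 (E(U) = -712/545 - 7/110 = -16427/11990)
E(y + 451) - 1*(-526695) = -16427/11990 - 1*(-526695) = -16427/11990 + 526695 = 6315056623/11990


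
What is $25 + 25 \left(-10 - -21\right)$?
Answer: $300$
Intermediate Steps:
$25 + 25 \left(-10 - -21\right) = 25 + 25 \left(-10 + 21\right) = 25 + 25 \cdot 11 = 25 + 275 = 300$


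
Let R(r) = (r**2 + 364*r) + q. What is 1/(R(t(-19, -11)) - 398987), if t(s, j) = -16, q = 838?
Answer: -1/403717 ≈ -2.4770e-6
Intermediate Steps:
R(r) = 838 + r**2 + 364*r (R(r) = (r**2 + 364*r) + 838 = 838 + r**2 + 364*r)
1/(R(t(-19, -11)) - 398987) = 1/((838 + (-16)**2 + 364*(-16)) - 398987) = 1/((838 + 256 - 5824) - 398987) = 1/(-4730 - 398987) = 1/(-403717) = -1/403717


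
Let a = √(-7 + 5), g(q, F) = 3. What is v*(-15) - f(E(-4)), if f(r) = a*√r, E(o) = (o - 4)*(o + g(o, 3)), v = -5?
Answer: 75 - 4*I ≈ 75.0 - 4.0*I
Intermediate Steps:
a = I*√2 (a = √(-2) = I*√2 ≈ 1.4142*I)
E(o) = (-4 + o)*(3 + o) (E(o) = (o - 4)*(o + 3) = (-4 + o)*(3 + o))
f(r) = I*√2*√r (f(r) = (I*√2)*√r = I*√2*√r)
v*(-15) - f(E(-4)) = -5*(-15) - I*√2*√(-12 + (-4)² - 1*(-4)) = 75 - I*√2*√(-12 + 16 + 4) = 75 - I*√2*√8 = 75 - I*√2*2*√2 = 75 - 4*I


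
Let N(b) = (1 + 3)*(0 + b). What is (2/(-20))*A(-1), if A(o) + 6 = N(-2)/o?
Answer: -⅕ ≈ -0.20000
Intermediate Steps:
N(b) = 4*b
A(o) = -6 - 8/o (A(o) = -6 + (4*(-2))/o = -6 - 8/o)
(2/(-20))*A(-1) = (2/(-20))*(-6 - 8/(-1)) = (-1/20*2)*(-6 - 8*(-1)) = -(-6 + 8)/10 = -⅒*2 = -⅕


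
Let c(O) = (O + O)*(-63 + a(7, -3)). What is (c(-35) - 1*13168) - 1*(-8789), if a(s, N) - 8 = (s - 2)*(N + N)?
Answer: 1571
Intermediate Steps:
a(s, N) = 8 + 2*N*(-2 + s) (a(s, N) = 8 + (s - 2)*(N + N) = 8 + (-2 + s)*(2*N) = 8 + 2*N*(-2 + s))
c(O) = -170*O (c(O) = (O + O)*(-63 + (8 - 4*(-3) + 2*(-3)*7)) = (2*O)*(-63 + (8 + 12 - 42)) = (2*O)*(-63 - 22) = (2*O)*(-85) = -170*O)
(c(-35) - 1*13168) - 1*(-8789) = (-170*(-35) - 1*13168) - 1*(-8789) = (5950 - 13168) + 8789 = -7218 + 8789 = 1571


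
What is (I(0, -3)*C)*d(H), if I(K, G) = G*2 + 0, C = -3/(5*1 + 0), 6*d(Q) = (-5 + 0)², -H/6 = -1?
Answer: 15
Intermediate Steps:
H = 6 (H = -6*(-1) = 6)
d(Q) = 25/6 (d(Q) = (-5 + 0)²/6 = (⅙)*(-5)² = (⅙)*25 = 25/6)
C = -⅗ (C = -3/(5 + 0) = -3/5 = -3*⅕ = -⅗ ≈ -0.60000)
I(K, G) = 2*G (I(K, G) = 2*G + 0 = 2*G)
(I(0, -3)*C)*d(H) = ((2*(-3))*(-⅗))*(25/6) = -6*(-⅗)*(25/6) = (18/5)*(25/6) = 15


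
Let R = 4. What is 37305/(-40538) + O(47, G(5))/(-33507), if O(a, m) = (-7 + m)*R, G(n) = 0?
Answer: -1248843571/1358306766 ≈ -0.91941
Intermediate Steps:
O(a, m) = -28 + 4*m (O(a, m) = (-7 + m)*4 = -28 + 4*m)
37305/(-40538) + O(47, G(5))/(-33507) = 37305/(-40538) + (-28 + 4*0)/(-33507) = 37305*(-1/40538) + (-28 + 0)*(-1/33507) = -37305/40538 - 28*(-1/33507) = -37305/40538 + 28/33507 = -1248843571/1358306766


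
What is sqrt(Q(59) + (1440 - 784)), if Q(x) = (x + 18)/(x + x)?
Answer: sqrt(9143230)/118 ≈ 25.625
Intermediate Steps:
Q(x) = (18 + x)/(2*x) (Q(x) = (18 + x)/((2*x)) = (18 + x)*(1/(2*x)) = (18 + x)/(2*x))
sqrt(Q(59) + (1440 - 784)) = sqrt((1/2)*(18 + 59)/59 + (1440 - 784)) = sqrt((1/2)*(1/59)*77 + 656) = sqrt(77/118 + 656) = sqrt(77485/118) = sqrt(9143230)/118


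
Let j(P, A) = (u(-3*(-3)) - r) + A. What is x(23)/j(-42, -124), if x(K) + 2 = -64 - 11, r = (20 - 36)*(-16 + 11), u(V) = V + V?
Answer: 77/186 ≈ 0.41398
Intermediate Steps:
u(V) = 2*V
r = 80 (r = -16*(-5) = 80)
x(K) = -77 (x(K) = -2 + (-64 - 11) = -2 - 75 = -77)
j(P, A) = -62 + A (j(P, A) = (2*(-3*(-3)) - 1*80) + A = (2*9 - 80) + A = (18 - 80) + A = -62 + A)
x(23)/j(-42, -124) = -77/(-62 - 124) = -77/(-186) = -77*(-1/186) = 77/186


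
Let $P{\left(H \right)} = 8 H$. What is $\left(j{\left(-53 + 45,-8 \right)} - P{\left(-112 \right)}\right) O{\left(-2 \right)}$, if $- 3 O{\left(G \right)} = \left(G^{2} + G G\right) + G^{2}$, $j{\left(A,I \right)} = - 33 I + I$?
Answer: $-4608$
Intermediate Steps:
$j{\left(A,I \right)} = - 32 I$
$O{\left(G \right)} = - G^{2}$ ($O{\left(G \right)} = - \frac{\left(G^{2} + G G\right) + G^{2}}{3} = - \frac{\left(G^{2} + G^{2}\right) + G^{2}}{3} = - \frac{2 G^{2} + G^{2}}{3} = - \frac{3 G^{2}}{3} = - G^{2}$)
$\left(j{\left(-53 + 45,-8 \right)} - P{\left(-112 \right)}\right) O{\left(-2 \right)} = \left(\left(-32\right) \left(-8\right) - 8 \left(-112\right)\right) \left(- \left(-2\right)^{2}\right) = \left(256 - -896\right) \left(\left(-1\right) 4\right) = \left(256 + 896\right) \left(-4\right) = 1152 \left(-4\right) = -4608$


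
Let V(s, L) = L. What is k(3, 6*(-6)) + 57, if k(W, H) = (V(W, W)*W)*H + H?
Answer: -303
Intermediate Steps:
k(W, H) = H + H*W**2 (k(W, H) = (W*W)*H + H = W**2*H + H = H*W**2 + H = H + H*W**2)
k(3, 6*(-6)) + 57 = (6*(-6))*(1 + 3**2) + 57 = -36*(1 + 9) + 57 = -36*10 + 57 = -360 + 57 = -303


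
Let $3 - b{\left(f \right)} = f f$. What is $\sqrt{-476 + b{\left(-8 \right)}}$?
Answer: $i \sqrt{537} \approx 23.173 i$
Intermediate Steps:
$b{\left(f \right)} = 3 - f^{2}$ ($b{\left(f \right)} = 3 - f f = 3 - f^{2}$)
$\sqrt{-476 + b{\left(-8 \right)}} = \sqrt{-476 + \left(3 - \left(-8\right)^{2}\right)} = \sqrt{-476 + \left(3 - 64\right)} = \sqrt{-476 - 61} = \sqrt{-537} = i \sqrt{537}$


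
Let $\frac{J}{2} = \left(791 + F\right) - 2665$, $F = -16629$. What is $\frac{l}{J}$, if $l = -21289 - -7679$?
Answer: $\frac{6805}{18503} \approx 0.36778$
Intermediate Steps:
$l = -13610$ ($l = -21289 + 7679 = -13610$)
$J = -37006$ ($J = 2 \left(\left(791 - 16629\right) - 2665\right) = 2 \left(-15838 - 2665\right) = 2 \left(-18503\right) = -37006$)
$\frac{l}{J} = - \frac{13610}{-37006} = \left(-13610\right) \left(- \frac{1}{37006}\right) = \frac{6805}{18503}$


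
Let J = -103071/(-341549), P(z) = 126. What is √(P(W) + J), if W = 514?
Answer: √21345/13 ≈ 11.238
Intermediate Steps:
J = 51/169 (J = -103071*(-1/341549) = 51/169 ≈ 0.30177)
√(P(W) + J) = √(126 + 51/169) = √(21345/169) = √21345/13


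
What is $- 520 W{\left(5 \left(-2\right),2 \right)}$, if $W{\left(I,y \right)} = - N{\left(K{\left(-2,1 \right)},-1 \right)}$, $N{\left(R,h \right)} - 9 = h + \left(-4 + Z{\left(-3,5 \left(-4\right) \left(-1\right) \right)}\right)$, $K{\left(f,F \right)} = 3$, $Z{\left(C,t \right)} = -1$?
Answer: $1560$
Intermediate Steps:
$N{\left(R,h \right)} = 4 + h$ ($N{\left(R,h \right)} = 9 + \left(h - 5\right) = 9 + \left(-5 + h\right) = 4 + h$)
$W{\left(I,y \right)} = -3$ ($W{\left(I,y \right)} = - (4 - 1) = \left(-1\right) 3 = -3$)
$- 520 W{\left(5 \left(-2\right),2 \right)} = \left(-520\right) \left(-3\right) = 1560$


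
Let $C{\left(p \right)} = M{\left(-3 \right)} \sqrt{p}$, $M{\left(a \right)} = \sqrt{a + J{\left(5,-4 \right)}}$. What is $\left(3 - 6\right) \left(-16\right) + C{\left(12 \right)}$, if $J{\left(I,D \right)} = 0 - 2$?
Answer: $48 + 2 i \sqrt{15} \approx 48.0 + 7.746 i$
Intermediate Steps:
$J{\left(I,D \right)} = -2$ ($J{\left(I,D \right)} = 0 - 2 = -2$)
$M{\left(a \right)} = \sqrt{-2 + a}$ ($M{\left(a \right)} = \sqrt{a - 2} = \sqrt{-2 + a}$)
$C{\left(p \right)} = i \sqrt{5} \sqrt{p}$ ($C{\left(p \right)} = \sqrt{-2 - 3} \sqrt{p} = \sqrt{-5} \sqrt{p} = i \sqrt{5} \sqrt{p}$)
$\left(3 - 6\right) \left(-16\right) + C{\left(12 \right)} = \left(3 - 6\right) \left(-16\right) + i \sqrt{5} \sqrt{12} = \left(3 - 6\right) \left(-16\right) + i \sqrt{5} \cdot 2 \sqrt{3} = \left(-3\right) \left(-16\right) + 2 i \sqrt{15} = 48 + 2 i \sqrt{15}$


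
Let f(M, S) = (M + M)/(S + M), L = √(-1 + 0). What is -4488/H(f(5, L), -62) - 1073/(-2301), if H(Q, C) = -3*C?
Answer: -1687885/71331 ≈ -23.663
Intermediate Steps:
L = I (L = √(-1) = I ≈ 1.0*I)
f(M, S) = 2*M/(M + S) (f(M, S) = (2*M)/(M + S) = 2*M/(M + S))
-4488/H(f(5, L), -62) - 1073/(-2301) = -4488/((-3*(-62))) - 1073/(-2301) = -4488/186 - 1073*(-1/2301) = -4488*1/186 + 1073/2301 = -748/31 + 1073/2301 = -1687885/71331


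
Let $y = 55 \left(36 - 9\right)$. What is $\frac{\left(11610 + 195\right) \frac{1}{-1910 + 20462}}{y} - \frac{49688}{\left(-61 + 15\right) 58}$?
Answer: $\frac{22815366385}{1225044216} \approx 18.624$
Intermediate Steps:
$y = 1485$ ($y = 55 \cdot 27 = 1485$)
$\frac{\left(11610 + 195\right) \frac{1}{-1910 + 20462}}{y} - \frac{49688}{\left(-61 + 15\right) 58} = \frac{\left(11610 + 195\right) \frac{1}{-1910 + 20462}}{1485} - \frac{49688}{\left(-61 + 15\right) 58} = \frac{11805}{18552} \cdot \frac{1}{1485} - \frac{49688}{\left(-46\right) 58} = 11805 \cdot \frac{1}{18552} \cdot \frac{1}{1485} - \frac{49688}{-2668} = \frac{3935}{6184} \cdot \frac{1}{1485} - - \frac{12422}{667} = \frac{787}{1836648} + \frac{12422}{667} = \frac{22815366385}{1225044216}$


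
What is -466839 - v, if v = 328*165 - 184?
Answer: -520775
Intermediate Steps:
v = 53936 (v = 54120 - 184 = 53936)
-466839 - v = -466839 - 1*53936 = -466839 - 53936 = -520775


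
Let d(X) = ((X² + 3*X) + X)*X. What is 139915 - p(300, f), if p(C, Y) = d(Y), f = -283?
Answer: 22484746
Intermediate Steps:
d(X) = X*(X² + 4*X) (d(X) = (X² + 4*X)*X = X*(X² + 4*X))
p(C, Y) = Y²*(4 + Y)
139915 - p(300, f) = 139915 - (-283)²*(4 - 283) = 139915 - 80089*(-279) = 139915 - 1*(-22344831) = 139915 + 22344831 = 22484746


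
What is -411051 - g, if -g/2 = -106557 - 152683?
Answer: -929531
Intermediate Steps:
g = 518480 (g = -2*(-106557 - 152683) = -2*(-259240) = 518480)
-411051 - g = -411051 - 1*518480 = -411051 - 518480 = -929531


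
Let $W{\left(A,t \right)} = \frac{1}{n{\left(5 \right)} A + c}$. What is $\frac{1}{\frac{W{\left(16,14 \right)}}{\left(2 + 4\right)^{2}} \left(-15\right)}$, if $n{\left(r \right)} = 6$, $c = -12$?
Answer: $- \frac{1008}{5} \approx -201.6$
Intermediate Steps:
$W{\left(A,t \right)} = \frac{1}{-12 + 6 A}$ ($W{\left(A,t \right)} = \frac{1}{6 A - 12} = \frac{1}{-12 + 6 A}$)
$\frac{1}{\frac{W{\left(16,14 \right)}}{\left(2 + 4\right)^{2}} \left(-15\right)} = \frac{1}{\frac{\frac{1}{6} \frac{1}{-2 + 16}}{\left(2 + 4\right)^{2}} \left(-15\right)} = \frac{1}{\frac{\frac{1}{6} \cdot \frac{1}{14}}{6^{2}} \left(-15\right)} = \frac{1}{\frac{\frac{1}{6} \cdot \frac{1}{14}}{36} \left(-15\right)} = \frac{1}{\frac{1}{84} \cdot \frac{1}{36} \left(-15\right)} = \frac{1}{\frac{1}{3024} \left(-15\right)} = \frac{1}{- \frac{5}{1008}} = - \frac{1008}{5}$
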